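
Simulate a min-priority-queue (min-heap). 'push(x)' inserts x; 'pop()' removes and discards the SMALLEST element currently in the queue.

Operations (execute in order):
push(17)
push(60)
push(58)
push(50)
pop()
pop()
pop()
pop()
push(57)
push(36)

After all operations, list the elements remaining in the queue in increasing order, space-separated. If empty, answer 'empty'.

push(17): heap contents = [17]
push(60): heap contents = [17, 60]
push(58): heap contents = [17, 58, 60]
push(50): heap contents = [17, 50, 58, 60]
pop() → 17: heap contents = [50, 58, 60]
pop() → 50: heap contents = [58, 60]
pop() → 58: heap contents = [60]
pop() → 60: heap contents = []
push(57): heap contents = [57]
push(36): heap contents = [36, 57]

Answer: 36 57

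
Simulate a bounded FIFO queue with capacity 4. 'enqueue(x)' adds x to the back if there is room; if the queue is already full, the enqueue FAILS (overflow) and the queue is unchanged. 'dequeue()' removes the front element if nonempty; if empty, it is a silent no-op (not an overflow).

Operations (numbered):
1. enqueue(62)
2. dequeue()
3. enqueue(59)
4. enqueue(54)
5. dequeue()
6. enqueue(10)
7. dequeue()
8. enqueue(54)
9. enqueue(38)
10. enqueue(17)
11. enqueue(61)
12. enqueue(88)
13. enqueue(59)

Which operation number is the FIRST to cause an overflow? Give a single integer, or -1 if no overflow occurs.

1. enqueue(62): size=1
2. dequeue(): size=0
3. enqueue(59): size=1
4. enqueue(54): size=2
5. dequeue(): size=1
6. enqueue(10): size=2
7. dequeue(): size=1
8. enqueue(54): size=2
9. enqueue(38): size=3
10. enqueue(17): size=4
11. enqueue(61): size=4=cap → OVERFLOW (fail)
12. enqueue(88): size=4=cap → OVERFLOW (fail)
13. enqueue(59): size=4=cap → OVERFLOW (fail)

Answer: 11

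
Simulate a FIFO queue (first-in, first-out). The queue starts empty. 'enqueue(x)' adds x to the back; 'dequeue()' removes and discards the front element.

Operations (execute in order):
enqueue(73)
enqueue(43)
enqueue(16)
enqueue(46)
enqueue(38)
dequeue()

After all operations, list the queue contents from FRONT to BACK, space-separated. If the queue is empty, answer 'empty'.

enqueue(73): [73]
enqueue(43): [73, 43]
enqueue(16): [73, 43, 16]
enqueue(46): [73, 43, 16, 46]
enqueue(38): [73, 43, 16, 46, 38]
dequeue(): [43, 16, 46, 38]

Answer: 43 16 46 38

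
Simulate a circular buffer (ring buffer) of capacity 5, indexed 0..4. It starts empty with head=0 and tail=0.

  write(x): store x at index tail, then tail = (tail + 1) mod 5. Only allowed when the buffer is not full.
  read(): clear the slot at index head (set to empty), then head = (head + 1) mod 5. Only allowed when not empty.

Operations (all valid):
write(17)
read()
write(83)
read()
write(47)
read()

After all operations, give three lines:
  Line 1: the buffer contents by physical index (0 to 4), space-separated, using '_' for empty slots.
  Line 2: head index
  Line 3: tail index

Answer: _ _ _ _ _
3
3

Derivation:
write(17): buf=[17 _ _ _ _], head=0, tail=1, size=1
read(): buf=[_ _ _ _ _], head=1, tail=1, size=0
write(83): buf=[_ 83 _ _ _], head=1, tail=2, size=1
read(): buf=[_ _ _ _ _], head=2, tail=2, size=0
write(47): buf=[_ _ 47 _ _], head=2, tail=3, size=1
read(): buf=[_ _ _ _ _], head=3, tail=3, size=0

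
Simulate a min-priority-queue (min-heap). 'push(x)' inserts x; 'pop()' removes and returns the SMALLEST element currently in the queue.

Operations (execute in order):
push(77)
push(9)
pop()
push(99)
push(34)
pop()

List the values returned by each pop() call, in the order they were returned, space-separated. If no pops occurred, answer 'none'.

Answer: 9 34

Derivation:
push(77): heap contents = [77]
push(9): heap contents = [9, 77]
pop() → 9: heap contents = [77]
push(99): heap contents = [77, 99]
push(34): heap contents = [34, 77, 99]
pop() → 34: heap contents = [77, 99]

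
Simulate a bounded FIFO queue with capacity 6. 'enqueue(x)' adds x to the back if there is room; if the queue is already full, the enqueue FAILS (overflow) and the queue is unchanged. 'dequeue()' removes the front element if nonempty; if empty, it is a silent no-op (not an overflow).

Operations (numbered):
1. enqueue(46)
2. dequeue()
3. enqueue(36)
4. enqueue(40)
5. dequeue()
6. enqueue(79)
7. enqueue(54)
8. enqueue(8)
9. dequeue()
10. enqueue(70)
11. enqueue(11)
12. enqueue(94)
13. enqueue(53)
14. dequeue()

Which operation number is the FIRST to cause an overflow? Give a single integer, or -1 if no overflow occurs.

Answer: 13

Derivation:
1. enqueue(46): size=1
2. dequeue(): size=0
3. enqueue(36): size=1
4. enqueue(40): size=2
5. dequeue(): size=1
6. enqueue(79): size=2
7. enqueue(54): size=3
8. enqueue(8): size=4
9. dequeue(): size=3
10. enqueue(70): size=4
11. enqueue(11): size=5
12. enqueue(94): size=6
13. enqueue(53): size=6=cap → OVERFLOW (fail)
14. dequeue(): size=5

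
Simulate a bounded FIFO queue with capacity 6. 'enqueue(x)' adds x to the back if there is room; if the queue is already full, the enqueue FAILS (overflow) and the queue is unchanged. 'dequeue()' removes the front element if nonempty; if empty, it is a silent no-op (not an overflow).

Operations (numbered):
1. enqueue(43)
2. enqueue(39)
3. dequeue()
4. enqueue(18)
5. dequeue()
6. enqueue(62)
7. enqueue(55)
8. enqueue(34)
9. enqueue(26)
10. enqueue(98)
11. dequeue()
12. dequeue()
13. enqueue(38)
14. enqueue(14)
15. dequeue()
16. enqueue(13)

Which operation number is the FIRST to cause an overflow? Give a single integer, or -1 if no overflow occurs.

Answer: -1

Derivation:
1. enqueue(43): size=1
2. enqueue(39): size=2
3. dequeue(): size=1
4. enqueue(18): size=2
5. dequeue(): size=1
6. enqueue(62): size=2
7. enqueue(55): size=3
8. enqueue(34): size=4
9. enqueue(26): size=5
10. enqueue(98): size=6
11. dequeue(): size=5
12. dequeue(): size=4
13. enqueue(38): size=5
14. enqueue(14): size=6
15. dequeue(): size=5
16. enqueue(13): size=6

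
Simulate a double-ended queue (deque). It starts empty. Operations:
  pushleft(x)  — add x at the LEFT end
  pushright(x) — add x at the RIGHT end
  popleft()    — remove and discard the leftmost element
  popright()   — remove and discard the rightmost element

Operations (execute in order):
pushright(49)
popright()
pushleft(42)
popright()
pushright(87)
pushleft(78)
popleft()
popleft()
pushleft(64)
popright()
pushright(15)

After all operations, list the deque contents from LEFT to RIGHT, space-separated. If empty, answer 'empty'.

pushright(49): [49]
popright(): []
pushleft(42): [42]
popright(): []
pushright(87): [87]
pushleft(78): [78, 87]
popleft(): [87]
popleft(): []
pushleft(64): [64]
popright(): []
pushright(15): [15]

Answer: 15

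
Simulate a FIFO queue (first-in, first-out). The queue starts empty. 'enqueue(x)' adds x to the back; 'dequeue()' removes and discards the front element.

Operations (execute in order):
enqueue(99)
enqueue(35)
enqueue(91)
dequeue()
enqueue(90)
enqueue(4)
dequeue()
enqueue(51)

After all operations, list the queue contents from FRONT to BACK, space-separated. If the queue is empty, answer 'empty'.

enqueue(99): [99]
enqueue(35): [99, 35]
enqueue(91): [99, 35, 91]
dequeue(): [35, 91]
enqueue(90): [35, 91, 90]
enqueue(4): [35, 91, 90, 4]
dequeue(): [91, 90, 4]
enqueue(51): [91, 90, 4, 51]

Answer: 91 90 4 51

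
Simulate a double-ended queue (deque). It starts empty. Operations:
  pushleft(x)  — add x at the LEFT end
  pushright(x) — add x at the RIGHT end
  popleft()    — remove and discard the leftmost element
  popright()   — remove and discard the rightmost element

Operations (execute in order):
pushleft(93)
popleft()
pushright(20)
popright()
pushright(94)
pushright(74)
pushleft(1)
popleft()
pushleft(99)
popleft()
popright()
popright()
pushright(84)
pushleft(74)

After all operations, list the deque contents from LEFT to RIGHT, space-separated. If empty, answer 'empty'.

pushleft(93): [93]
popleft(): []
pushright(20): [20]
popright(): []
pushright(94): [94]
pushright(74): [94, 74]
pushleft(1): [1, 94, 74]
popleft(): [94, 74]
pushleft(99): [99, 94, 74]
popleft(): [94, 74]
popright(): [94]
popright(): []
pushright(84): [84]
pushleft(74): [74, 84]

Answer: 74 84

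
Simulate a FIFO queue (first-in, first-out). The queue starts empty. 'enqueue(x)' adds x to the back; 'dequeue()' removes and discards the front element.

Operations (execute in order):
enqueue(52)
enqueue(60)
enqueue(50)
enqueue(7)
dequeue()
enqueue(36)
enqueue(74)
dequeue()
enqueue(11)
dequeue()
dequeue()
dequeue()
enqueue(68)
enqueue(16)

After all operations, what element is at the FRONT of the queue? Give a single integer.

Answer: 74

Derivation:
enqueue(52): queue = [52]
enqueue(60): queue = [52, 60]
enqueue(50): queue = [52, 60, 50]
enqueue(7): queue = [52, 60, 50, 7]
dequeue(): queue = [60, 50, 7]
enqueue(36): queue = [60, 50, 7, 36]
enqueue(74): queue = [60, 50, 7, 36, 74]
dequeue(): queue = [50, 7, 36, 74]
enqueue(11): queue = [50, 7, 36, 74, 11]
dequeue(): queue = [7, 36, 74, 11]
dequeue(): queue = [36, 74, 11]
dequeue(): queue = [74, 11]
enqueue(68): queue = [74, 11, 68]
enqueue(16): queue = [74, 11, 68, 16]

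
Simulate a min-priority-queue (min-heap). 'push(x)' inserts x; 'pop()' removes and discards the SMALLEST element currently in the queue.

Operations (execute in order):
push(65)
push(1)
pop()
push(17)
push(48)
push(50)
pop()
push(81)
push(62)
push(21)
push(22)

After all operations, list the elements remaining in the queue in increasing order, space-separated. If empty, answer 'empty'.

Answer: 21 22 48 50 62 65 81

Derivation:
push(65): heap contents = [65]
push(1): heap contents = [1, 65]
pop() → 1: heap contents = [65]
push(17): heap contents = [17, 65]
push(48): heap contents = [17, 48, 65]
push(50): heap contents = [17, 48, 50, 65]
pop() → 17: heap contents = [48, 50, 65]
push(81): heap contents = [48, 50, 65, 81]
push(62): heap contents = [48, 50, 62, 65, 81]
push(21): heap contents = [21, 48, 50, 62, 65, 81]
push(22): heap contents = [21, 22, 48, 50, 62, 65, 81]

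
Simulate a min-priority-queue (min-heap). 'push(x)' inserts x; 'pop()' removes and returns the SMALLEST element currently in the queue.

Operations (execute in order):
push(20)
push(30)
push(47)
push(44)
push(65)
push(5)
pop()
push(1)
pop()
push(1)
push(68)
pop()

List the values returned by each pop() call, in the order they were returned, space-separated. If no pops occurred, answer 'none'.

push(20): heap contents = [20]
push(30): heap contents = [20, 30]
push(47): heap contents = [20, 30, 47]
push(44): heap contents = [20, 30, 44, 47]
push(65): heap contents = [20, 30, 44, 47, 65]
push(5): heap contents = [5, 20, 30, 44, 47, 65]
pop() → 5: heap contents = [20, 30, 44, 47, 65]
push(1): heap contents = [1, 20, 30, 44, 47, 65]
pop() → 1: heap contents = [20, 30, 44, 47, 65]
push(1): heap contents = [1, 20, 30, 44, 47, 65]
push(68): heap contents = [1, 20, 30, 44, 47, 65, 68]
pop() → 1: heap contents = [20, 30, 44, 47, 65, 68]

Answer: 5 1 1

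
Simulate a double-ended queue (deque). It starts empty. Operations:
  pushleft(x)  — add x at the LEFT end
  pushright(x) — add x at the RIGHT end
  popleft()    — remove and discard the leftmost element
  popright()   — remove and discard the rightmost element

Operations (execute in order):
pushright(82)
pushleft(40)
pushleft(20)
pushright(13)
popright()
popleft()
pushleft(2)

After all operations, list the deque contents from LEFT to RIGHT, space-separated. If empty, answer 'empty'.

Answer: 2 40 82

Derivation:
pushright(82): [82]
pushleft(40): [40, 82]
pushleft(20): [20, 40, 82]
pushright(13): [20, 40, 82, 13]
popright(): [20, 40, 82]
popleft(): [40, 82]
pushleft(2): [2, 40, 82]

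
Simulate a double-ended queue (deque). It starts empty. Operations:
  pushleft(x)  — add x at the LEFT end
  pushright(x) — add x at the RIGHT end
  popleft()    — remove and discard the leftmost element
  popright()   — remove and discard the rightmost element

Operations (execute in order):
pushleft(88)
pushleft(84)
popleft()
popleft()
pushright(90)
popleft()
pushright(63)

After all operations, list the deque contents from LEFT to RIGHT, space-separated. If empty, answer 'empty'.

Answer: 63

Derivation:
pushleft(88): [88]
pushleft(84): [84, 88]
popleft(): [88]
popleft(): []
pushright(90): [90]
popleft(): []
pushright(63): [63]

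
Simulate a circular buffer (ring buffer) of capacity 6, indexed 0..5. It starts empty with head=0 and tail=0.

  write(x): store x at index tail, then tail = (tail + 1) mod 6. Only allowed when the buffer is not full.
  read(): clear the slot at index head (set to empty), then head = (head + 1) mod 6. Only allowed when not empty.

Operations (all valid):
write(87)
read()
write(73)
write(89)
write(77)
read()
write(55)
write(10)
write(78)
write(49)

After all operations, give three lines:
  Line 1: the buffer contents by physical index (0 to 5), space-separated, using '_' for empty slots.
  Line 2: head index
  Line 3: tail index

Answer: 78 49 89 77 55 10
2
2

Derivation:
write(87): buf=[87 _ _ _ _ _], head=0, tail=1, size=1
read(): buf=[_ _ _ _ _ _], head=1, tail=1, size=0
write(73): buf=[_ 73 _ _ _ _], head=1, tail=2, size=1
write(89): buf=[_ 73 89 _ _ _], head=1, tail=3, size=2
write(77): buf=[_ 73 89 77 _ _], head=1, tail=4, size=3
read(): buf=[_ _ 89 77 _ _], head=2, tail=4, size=2
write(55): buf=[_ _ 89 77 55 _], head=2, tail=5, size=3
write(10): buf=[_ _ 89 77 55 10], head=2, tail=0, size=4
write(78): buf=[78 _ 89 77 55 10], head=2, tail=1, size=5
write(49): buf=[78 49 89 77 55 10], head=2, tail=2, size=6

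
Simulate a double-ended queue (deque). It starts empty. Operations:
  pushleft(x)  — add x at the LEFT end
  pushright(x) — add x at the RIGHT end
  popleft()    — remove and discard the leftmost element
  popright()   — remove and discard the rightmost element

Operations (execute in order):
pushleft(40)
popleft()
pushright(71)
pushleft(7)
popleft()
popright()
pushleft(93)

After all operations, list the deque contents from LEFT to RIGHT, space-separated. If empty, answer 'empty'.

Answer: 93

Derivation:
pushleft(40): [40]
popleft(): []
pushright(71): [71]
pushleft(7): [7, 71]
popleft(): [71]
popright(): []
pushleft(93): [93]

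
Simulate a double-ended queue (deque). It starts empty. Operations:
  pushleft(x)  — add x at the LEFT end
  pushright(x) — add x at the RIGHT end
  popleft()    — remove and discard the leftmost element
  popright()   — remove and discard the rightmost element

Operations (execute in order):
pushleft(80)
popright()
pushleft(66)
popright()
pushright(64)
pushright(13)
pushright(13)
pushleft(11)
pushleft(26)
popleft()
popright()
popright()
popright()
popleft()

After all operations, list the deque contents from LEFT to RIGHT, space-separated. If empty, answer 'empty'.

Answer: empty

Derivation:
pushleft(80): [80]
popright(): []
pushleft(66): [66]
popright(): []
pushright(64): [64]
pushright(13): [64, 13]
pushright(13): [64, 13, 13]
pushleft(11): [11, 64, 13, 13]
pushleft(26): [26, 11, 64, 13, 13]
popleft(): [11, 64, 13, 13]
popright(): [11, 64, 13]
popright(): [11, 64]
popright(): [11]
popleft(): []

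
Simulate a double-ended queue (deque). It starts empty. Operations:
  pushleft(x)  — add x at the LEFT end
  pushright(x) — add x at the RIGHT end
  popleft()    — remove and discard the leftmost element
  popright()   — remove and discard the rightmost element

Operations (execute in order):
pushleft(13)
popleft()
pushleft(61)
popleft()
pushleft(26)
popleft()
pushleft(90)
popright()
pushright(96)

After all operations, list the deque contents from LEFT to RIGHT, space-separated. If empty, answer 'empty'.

Answer: 96

Derivation:
pushleft(13): [13]
popleft(): []
pushleft(61): [61]
popleft(): []
pushleft(26): [26]
popleft(): []
pushleft(90): [90]
popright(): []
pushright(96): [96]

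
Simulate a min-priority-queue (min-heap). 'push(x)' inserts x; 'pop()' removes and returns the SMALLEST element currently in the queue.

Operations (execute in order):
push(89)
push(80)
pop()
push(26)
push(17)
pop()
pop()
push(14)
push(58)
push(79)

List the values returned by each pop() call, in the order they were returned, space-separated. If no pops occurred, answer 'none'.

Answer: 80 17 26

Derivation:
push(89): heap contents = [89]
push(80): heap contents = [80, 89]
pop() → 80: heap contents = [89]
push(26): heap contents = [26, 89]
push(17): heap contents = [17, 26, 89]
pop() → 17: heap contents = [26, 89]
pop() → 26: heap contents = [89]
push(14): heap contents = [14, 89]
push(58): heap contents = [14, 58, 89]
push(79): heap contents = [14, 58, 79, 89]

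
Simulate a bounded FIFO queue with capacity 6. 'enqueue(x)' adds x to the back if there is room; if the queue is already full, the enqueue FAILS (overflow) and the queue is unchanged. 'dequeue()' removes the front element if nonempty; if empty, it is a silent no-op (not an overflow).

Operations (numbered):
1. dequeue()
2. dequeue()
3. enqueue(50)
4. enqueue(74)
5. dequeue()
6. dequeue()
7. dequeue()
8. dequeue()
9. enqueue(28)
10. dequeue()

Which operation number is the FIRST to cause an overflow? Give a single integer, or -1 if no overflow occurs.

Answer: -1

Derivation:
1. dequeue(): empty, no-op, size=0
2. dequeue(): empty, no-op, size=0
3. enqueue(50): size=1
4. enqueue(74): size=2
5. dequeue(): size=1
6. dequeue(): size=0
7. dequeue(): empty, no-op, size=0
8. dequeue(): empty, no-op, size=0
9. enqueue(28): size=1
10. dequeue(): size=0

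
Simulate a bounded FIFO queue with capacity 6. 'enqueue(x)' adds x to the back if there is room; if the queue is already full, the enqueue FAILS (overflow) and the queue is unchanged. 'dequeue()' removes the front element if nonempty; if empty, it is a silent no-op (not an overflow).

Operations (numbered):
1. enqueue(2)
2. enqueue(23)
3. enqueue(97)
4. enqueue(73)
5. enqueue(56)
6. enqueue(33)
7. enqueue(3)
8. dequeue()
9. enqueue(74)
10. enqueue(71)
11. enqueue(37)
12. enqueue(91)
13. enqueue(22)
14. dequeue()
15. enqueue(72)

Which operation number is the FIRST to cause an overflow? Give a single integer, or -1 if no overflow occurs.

Answer: 7

Derivation:
1. enqueue(2): size=1
2. enqueue(23): size=2
3. enqueue(97): size=3
4. enqueue(73): size=4
5. enqueue(56): size=5
6. enqueue(33): size=6
7. enqueue(3): size=6=cap → OVERFLOW (fail)
8. dequeue(): size=5
9. enqueue(74): size=6
10. enqueue(71): size=6=cap → OVERFLOW (fail)
11. enqueue(37): size=6=cap → OVERFLOW (fail)
12. enqueue(91): size=6=cap → OVERFLOW (fail)
13. enqueue(22): size=6=cap → OVERFLOW (fail)
14. dequeue(): size=5
15. enqueue(72): size=6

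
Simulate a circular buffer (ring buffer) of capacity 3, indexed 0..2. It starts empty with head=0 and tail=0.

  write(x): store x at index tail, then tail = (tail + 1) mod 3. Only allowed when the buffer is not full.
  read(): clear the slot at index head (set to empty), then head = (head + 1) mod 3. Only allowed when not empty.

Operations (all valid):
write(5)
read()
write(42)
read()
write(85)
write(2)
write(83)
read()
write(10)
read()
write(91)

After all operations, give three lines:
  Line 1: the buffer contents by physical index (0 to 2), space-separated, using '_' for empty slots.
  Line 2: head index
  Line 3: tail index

write(5): buf=[5 _ _], head=0, tail=1, size=1
read(): buf=[_ _ _], head=1, tail=1, size=0
write(42): buf=[_ 42 _], head=1, tail=2, size=1
read(): buf=[_ _ _], head=2, tail=2, size=0
write(85): buf=[_ _ 85], head=2, tail=0, size=1
write(2): buf=[2 _ 85], head=2, tail=1, size=2
write(83): buf=[2 83 85], head=2, tail=2, size=3
read(): buf=[2 83 _], head=0, tail=2, size=2
write(10): buf=[2 83 10], head=0, tail=0, size=3
read(): buf=[_ 83 10], head=1, tail=0, size=2
write(91): buf=[91 83 10], head=1, tail=1, size=3

Answer: 91 83 10
1
1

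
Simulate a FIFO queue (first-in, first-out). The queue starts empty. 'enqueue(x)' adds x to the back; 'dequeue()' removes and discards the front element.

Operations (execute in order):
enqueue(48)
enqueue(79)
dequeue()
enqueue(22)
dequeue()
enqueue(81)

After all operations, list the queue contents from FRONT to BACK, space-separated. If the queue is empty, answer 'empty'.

Answer: 22 81

Derivation:
enqueue(48): [48]
enqueue(79): [48, 79]
dequeue(): [79]
enqueue(22): [79, 22]
dequeue(): [22]
enqueue(81): [22, 81]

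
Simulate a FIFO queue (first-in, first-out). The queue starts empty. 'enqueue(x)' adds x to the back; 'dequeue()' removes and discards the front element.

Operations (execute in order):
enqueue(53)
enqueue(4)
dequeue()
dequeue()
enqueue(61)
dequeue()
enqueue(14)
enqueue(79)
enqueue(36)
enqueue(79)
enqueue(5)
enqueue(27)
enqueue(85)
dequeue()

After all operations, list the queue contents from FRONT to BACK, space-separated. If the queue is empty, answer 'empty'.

Answer: 79 36 79 5 27 85

Derivation:
enqueue(53): [53]
enqueue(4): [53, 4]
dequeue(): [4]
dequeue(): []
enqueue(61): [61]
dequeue(): []
enqueue(14): [14]
enqueue(79): [14, 79]
enqueue(36): [14, 79, 36]
enqueue(79): [14, 79, 36, 79]
enqueue(5): [14, 79, 36, 79, 5]
enqueue(27): [14, 79, 36, 79, 5, 27]
enqueue(85): [14, 79, 36, 79, 5, 27, 85]
dequeue(): [79, 36, 79, 5, 27, 85]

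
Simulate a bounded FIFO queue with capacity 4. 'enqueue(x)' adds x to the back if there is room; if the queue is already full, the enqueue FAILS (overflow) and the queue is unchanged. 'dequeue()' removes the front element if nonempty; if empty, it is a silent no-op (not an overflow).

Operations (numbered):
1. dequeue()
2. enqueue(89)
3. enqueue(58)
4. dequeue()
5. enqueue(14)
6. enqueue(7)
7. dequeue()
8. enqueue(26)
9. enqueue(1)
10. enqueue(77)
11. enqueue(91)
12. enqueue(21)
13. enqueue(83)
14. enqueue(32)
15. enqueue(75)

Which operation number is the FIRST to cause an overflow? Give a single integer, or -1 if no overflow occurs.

Answer: 10

Derivation:
1. dequeue(): empty, no-op, size=0
2. enqueue(89): size=1
3. enqueue(58): size=2
4. dequeue(): size=1
5. enqueue(14): size=2
6. enqueue(7): size=3
7. dequeue(): size=2
8. enqueue(26): size=3
9. enqueue(1): size=4
10. enqueue(77): size=4=cap → OVERFLOW (fail)
11. enqueue(91): size=4=cap → OVERFLOW (fail)
12. enqueue(21): size=4=cap → OVERFLOW (fail)
13. enqueue(83): size=4=cap → OVERFLOW (fail)
14. enqueue(32): size=4=cap → OVERFLOW (fail)
15. enqueue(75): size=4=cap → OVERFLOW (fail)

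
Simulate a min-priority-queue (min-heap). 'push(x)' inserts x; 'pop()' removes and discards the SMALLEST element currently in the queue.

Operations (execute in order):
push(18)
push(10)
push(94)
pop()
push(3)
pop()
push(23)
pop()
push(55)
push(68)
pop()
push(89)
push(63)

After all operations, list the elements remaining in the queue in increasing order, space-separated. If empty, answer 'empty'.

Answer: 55 63 68 89 94

Derivation:
push(18): heap contents = [18]
push(10): heap contents = [10, 18]
push(94): heap contents = [10, 18, 94]
pop() → 10: heap contents = [18, 94]
push(3): heap contents = [3, 18, 94]
pop() → 3: heap contents = [18, 94]
push(23): heap contents = [18, 23, 94]
pop() → 18: heap contents = [23, 94]
push(55): heap contents = [23, 55, 94]
push(68): heap contents = [23, 55, 68, 94]
pop() → 23: heap contents = [55, 68, 94]
push(89): heap contents = [55, 68, 89, 94]
push(63): heap contents = [55, 63, 68, 89, 94]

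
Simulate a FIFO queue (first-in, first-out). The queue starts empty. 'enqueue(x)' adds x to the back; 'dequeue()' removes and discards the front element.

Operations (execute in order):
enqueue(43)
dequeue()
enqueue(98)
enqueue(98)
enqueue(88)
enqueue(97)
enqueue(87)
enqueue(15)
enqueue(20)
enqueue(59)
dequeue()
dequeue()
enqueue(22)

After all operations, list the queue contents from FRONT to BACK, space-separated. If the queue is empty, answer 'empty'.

enqueue(43): [43]
dequeue(): []
enqueue(98): [98]
enqueue(98): [98, 98]
enqueue(88): [98, 98, 88]
enqueue(97): [98, 98, 88, 97]
enqueue(87): [98, 98, 88, 97, 87]
enqueue(15): [98, 98, 88, 97, 87, 15]
enqueue(20): [98, 98, 88, 97, 87, 15, 20]
enqueue(59): [98, 98, 88, 97, 87, 15, 20, 59]
dequeue(): [98, 88, 97, 87, 15, 20, 59]
dequeue(): [88, 97, 87, 15, 20, 59]
enqueue(22): [88, 97, 87, 15, 20, 59, 22]

Answer: 88 97 87 15 20 59 22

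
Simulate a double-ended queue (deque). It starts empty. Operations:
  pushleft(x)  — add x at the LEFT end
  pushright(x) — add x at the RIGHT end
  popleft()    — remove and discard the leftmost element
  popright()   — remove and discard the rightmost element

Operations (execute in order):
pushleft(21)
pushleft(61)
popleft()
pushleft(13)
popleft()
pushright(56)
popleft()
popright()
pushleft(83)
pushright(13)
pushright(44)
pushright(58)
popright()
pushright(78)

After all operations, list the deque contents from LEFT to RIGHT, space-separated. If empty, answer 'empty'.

pushleft(21): [21]
pushleft(61): [61, 21]
popleft(): [21]
pushleft(13): [13, 21]
popleft(): [21]
pushright(56): [21, 56]
popleft(): [56]
popright(): []
pushleft(83): [83]
pushright(13): [83, 13]
pushright(44): [83, 13, 44]
pushright(58): [83, 13, 44, 58]
popright(): [83, 13, 44]
pushright(78): [83, 13, 44, 78]

Answer: 83 13 44 78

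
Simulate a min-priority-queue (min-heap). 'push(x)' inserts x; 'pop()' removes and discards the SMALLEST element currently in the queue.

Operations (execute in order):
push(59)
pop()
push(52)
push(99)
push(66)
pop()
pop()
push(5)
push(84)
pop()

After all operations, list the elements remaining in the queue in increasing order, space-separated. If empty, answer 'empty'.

push(59): heap contents = [59]
pop() → 59: heap contents = []
push(52): heap contents = [52]
push(99): heap contents = [52, 99]
push(66): heap contents = [52, 66, 99]
pop() → 52: heap contents = [66, 99]
pop() → 66: heap contents = [99]
push(5): heap contents = [5, 99]
push(84): heap contents = [5, 84, 99]
pop() → 5: heap contents = [84, 99]

Answer: 84 99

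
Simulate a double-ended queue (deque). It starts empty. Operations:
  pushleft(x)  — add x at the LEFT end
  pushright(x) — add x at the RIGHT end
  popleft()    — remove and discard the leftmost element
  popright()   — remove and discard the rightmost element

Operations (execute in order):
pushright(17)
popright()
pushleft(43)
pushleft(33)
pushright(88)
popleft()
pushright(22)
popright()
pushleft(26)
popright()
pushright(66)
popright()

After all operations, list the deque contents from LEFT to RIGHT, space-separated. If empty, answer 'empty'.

Answer: 26 43

Derivation:
pushright(17): [17]
popright(): []
pushleft(43): [43]
pushleft(33): [33, 43]
pushright(88): [33, 43, 88]
popleft(): [43, 88]
pushright(22): [43, 88, 22]
popright(): [43, 88]
pushleft(26): [26, 43, 88]
popright(): [26, 43]
pushright(66): [26, 43, 66]
popright(): [26, 43]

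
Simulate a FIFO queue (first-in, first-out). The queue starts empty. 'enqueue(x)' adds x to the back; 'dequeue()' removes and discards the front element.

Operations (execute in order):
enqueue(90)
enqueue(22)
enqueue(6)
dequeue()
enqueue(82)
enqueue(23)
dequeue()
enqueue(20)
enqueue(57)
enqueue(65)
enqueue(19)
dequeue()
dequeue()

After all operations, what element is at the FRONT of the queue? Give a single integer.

enqueue(90): queue = [90]
enqueue(22): queue = [90, 22]
enqueue(6): queue = [90, 22, 6]
dequeue(): queue = [22, 6]
enqueue(82): queue = [22, 6, 82]
enqueue(23): queue = [22, 6, 82, 23]
dequeue(): queue = [6, 82, 23]
enqueue(20): queue = [6, 82, 23, 20]
enqueue(57): queue = [6, 82, 23, 20, 57]
enqueue(65): queue = [6, 82, 23, 20, 57, 65]
enqueue(19): queue = [6, 82, 23, 20, 57, 65, 19]
dequeue(): queue = [82, 23, 20, 57, 65, 19]
dequeue(): queue = [23, 20, 57, 65, 19]

Answer: 23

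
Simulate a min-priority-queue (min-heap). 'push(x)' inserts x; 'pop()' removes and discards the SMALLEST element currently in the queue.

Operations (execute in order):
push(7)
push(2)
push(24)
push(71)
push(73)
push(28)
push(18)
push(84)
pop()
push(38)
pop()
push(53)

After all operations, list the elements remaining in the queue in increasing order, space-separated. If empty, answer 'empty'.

Answer: 18 24 28 38 53 71 73 84

Derivation:
push(7): heap contents = [7]
push(2): heap contents = [2, 7]
push(24): heap contents = [2, 7, 24]
push(71): heap contents = [2, 7, 24, 71]
push(73): heap contents = [2, 7, 24, 71, 73]
push(28): heap contents = [2, 7, 24, 28, 71, 73]
push(18): heap contents = [2, 7, 18, 24, 28, 71, 73]
push(84): heap contents = [2, 7, 18, 24, 28, 71, 73, 84]
pop() → 2: heap contents = [7, 18, 24, 28, 71, 73, 84]
push(38): heap contents = [7, 18, 24, 28, 38, 71, 73, 84]
pop() → 7: heap contents = [18, 24, 28, 38, 71, 73, 84]
push(53): heap contents = [18, 24, 28, 38, 53, 71, 73, 84]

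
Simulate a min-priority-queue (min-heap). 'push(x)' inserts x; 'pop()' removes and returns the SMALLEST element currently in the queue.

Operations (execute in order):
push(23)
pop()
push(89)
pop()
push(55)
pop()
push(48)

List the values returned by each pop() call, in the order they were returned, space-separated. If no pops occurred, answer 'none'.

Answer: 23 89 55

Derivation:
push(23): heap contents = [23]
pop() → 23: heap contents = []
push(89): heap contents = [89]
pop() → 89: heap contents = []
push(55): heap contents = [55]
pop() → 55: heap contents = []
push(48): heap contents = [48]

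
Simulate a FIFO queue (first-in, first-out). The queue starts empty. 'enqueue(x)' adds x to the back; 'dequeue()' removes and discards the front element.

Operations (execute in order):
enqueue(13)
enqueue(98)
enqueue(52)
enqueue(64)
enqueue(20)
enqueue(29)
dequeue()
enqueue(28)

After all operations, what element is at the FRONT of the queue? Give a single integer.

enqueue(13): queue = [13]
enqueue(98): queue = [13, 98]
enqueue(52): queue = [13, 98, 52]
enqueue(64): queue = [13, 98, 52, 64]
enqueue(20): queue = [13, 98, 52, 64, 20]
enqueue(29): queue = [13, 98, 52, 64, 20, 29]
dequeue(): queue = [98, 52, 64, 20, 29]
enqueue(28): queue = [98, 52, 64, 20, 29, 28]

Answer: 98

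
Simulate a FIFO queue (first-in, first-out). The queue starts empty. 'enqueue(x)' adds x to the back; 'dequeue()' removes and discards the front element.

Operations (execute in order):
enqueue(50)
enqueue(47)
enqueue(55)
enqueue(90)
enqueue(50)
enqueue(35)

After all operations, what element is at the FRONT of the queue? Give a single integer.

Answer: 50

Derivation:
enqueue(50): queue = [50]
enqueue(47): queue = [50, 47]
enqueue(55): queue = [50, 47, 55]
enqueue(90): queue = [50, 47, 55, 90]
enqueue(50): queue = [50, 47, 55, 90, 50]
enqueue(35): queue = [50, 47, 55, 90, 50, 35]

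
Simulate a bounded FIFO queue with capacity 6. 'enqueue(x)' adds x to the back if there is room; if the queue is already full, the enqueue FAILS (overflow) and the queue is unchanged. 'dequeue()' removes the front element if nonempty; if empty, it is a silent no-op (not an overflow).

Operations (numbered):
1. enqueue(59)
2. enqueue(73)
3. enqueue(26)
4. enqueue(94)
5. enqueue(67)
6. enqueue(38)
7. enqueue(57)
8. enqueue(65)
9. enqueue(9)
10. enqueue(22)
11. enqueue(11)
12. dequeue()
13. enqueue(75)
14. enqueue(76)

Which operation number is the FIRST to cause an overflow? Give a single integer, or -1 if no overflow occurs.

Answer: 7

Derivation:
1. enqueue(59): size=1
2. enqueue(73): size=2
3. enqueue(26): size=3
4. enqueue(94): size=4
5. enqueue(67): size=5
6. enqueue(38): size=6
7. enqueue(57): size=6=cap → OVERFLOW (fail)
8. enqueue(65): size=6=cap → OVERFLOW (fail)
9. enqueue(9): size=6=cap → OVERFLOW (fail)
10. enqueue(22): size=6=cap → OVERFLOW (fail)
11. enqueue(11): size=6=cap → OVERFLOW (fail)
12. dequeue(): size=5
13. enqueue(75): size=6
14. enqueue(76): size=6=cap → OVERFLOW (fail)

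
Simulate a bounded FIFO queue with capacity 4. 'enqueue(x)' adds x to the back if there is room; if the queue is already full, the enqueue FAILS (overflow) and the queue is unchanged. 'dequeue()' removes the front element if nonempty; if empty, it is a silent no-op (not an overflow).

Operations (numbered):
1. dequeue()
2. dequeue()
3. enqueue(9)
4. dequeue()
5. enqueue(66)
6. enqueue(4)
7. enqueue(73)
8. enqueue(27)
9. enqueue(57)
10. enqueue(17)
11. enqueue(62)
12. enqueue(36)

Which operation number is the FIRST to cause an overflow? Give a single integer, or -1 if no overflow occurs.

1. dequeue(): empty, no-op, size=0
2. dequeue(): empty, no-op, size=0
3. enqueue(9): size=1
4. dequeue(): size=0
5. enqueue(66): size=1
6. enqueue(4): size=2
7. enqueue(73): size=3
8. enqueue(27): size=4
9. enqueue(57): size=4=cap → OVERFLOW (fail)
10. enqueue(17): size=4=cap → OVERFLOW (fail)
11. enqueue(62): size=4=cap → OVERFLOW (fail)
12. enqueue(36): size=4=cap → OVERFLOW (fail)

Answer: 9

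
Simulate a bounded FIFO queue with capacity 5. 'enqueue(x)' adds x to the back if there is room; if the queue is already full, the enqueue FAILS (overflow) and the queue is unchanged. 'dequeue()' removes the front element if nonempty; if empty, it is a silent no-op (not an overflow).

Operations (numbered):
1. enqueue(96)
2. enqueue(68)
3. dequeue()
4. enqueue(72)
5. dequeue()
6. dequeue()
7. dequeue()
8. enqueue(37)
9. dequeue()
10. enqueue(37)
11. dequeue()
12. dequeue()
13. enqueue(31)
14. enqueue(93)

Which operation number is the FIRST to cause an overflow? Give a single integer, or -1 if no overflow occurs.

1. enqueue(96): size=1
2. enqueue(68): size=2
3. dequeue(): size=1
4. enqueue(72): size=2
5. dequeue(): size=1
6. dequeue(): size=0
7. dequeue(): empty, no-op, size=0
8. enqueue(37): size=1
9. dequeue(): size=0
10. enqueue(37): size=1
11. dequeue(): size=0
12. dequeue(): empty, no-op, size=0
13. enqueue(31): size=1
14. enqueue(93): size=2

Answer: -1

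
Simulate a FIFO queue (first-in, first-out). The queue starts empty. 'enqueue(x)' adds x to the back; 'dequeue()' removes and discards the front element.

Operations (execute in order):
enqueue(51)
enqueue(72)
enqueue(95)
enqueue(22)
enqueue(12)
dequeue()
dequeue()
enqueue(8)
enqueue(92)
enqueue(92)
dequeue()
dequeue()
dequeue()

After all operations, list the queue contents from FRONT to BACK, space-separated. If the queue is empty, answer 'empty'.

enqueue(51): [51]
enqueue(72): [51, 72]
enqueue(95): [51, 72, 95]
enqueue(22): [51, 72, 95, 22]
enqueue(12): [51, 72, 95, 22, 12]
dequeue(): [72, 95, 22, 12]
dequeue(): [95, 22, 12]
enqueue(8): [95, 22, 12, 8]
enqueue(92): [95, 22, 12, 8, 92]
enqueue(92): [95, 22, 12, 8, 92, 92]
dequeue(): [22, 12, 8, 92, 92]
dequeue(): [12, 8, 92, 92]
dequeue(): [8, 92, 92]

Answer: 8 92 92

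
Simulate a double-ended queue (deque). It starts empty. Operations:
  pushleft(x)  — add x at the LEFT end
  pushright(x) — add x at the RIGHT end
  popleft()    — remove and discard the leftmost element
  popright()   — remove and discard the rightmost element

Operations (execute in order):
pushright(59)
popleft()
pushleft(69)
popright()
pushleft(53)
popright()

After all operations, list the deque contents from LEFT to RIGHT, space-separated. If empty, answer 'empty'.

Answer: empty

Derivation:
pushright(59): [59]
popleft(): []
pushleft(69): [69]
popright(): []
pushleft(53): [53]
popright(): []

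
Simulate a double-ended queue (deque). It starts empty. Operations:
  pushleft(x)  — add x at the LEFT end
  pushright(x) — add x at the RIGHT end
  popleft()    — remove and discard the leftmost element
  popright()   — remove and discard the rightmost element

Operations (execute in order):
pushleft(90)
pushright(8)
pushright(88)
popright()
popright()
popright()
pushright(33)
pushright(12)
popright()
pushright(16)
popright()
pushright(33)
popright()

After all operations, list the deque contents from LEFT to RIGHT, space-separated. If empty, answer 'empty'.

Answer: 33

Derivation:
pushleft(90): [90]
pushright(8): [90, 8]
pushright(88): [90, 8, 88]
popright(): [90, 8]
popright(): [90]
popright(): []
pushright(33): [33]
pushright(12): [33, 12]
popright(): [33]
pushright(16): [33, 16]
popright(): [33]
pushright(33): [33, 33]
popright(): [33]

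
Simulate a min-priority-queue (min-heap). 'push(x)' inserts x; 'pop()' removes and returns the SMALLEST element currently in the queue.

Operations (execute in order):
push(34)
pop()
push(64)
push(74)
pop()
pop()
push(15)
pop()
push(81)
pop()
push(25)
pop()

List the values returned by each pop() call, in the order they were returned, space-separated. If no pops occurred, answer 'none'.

push(34): heap contents = [34]
pop() → 34: heap contents = []
push(64): heap contents = [64]
push(74): heap contents = [64, 74]
pop() → 64: heap contents = [74]
pop() → 74: heap contents = []
push(15): heap contents = [15]
pop() → 15: heap contents = []
push(81): heap contents = [81]
pop() → 81: heap contents = []
push(25): heap contents = [25]
pop() → 25: heap contents = []

Answer: 34 64 74 15 81 25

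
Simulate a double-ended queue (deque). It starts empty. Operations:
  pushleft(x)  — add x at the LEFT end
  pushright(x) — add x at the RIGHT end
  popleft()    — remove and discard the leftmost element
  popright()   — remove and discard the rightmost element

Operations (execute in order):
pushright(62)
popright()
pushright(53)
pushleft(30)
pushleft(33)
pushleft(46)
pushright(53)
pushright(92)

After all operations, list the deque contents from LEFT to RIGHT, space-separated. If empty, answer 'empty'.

pushright(62): [62]
popright(): []
pushright(53): [53]
pushleft(30): [30, 53]
pushleft(33): [33, 30, 53]
pushleft(46): [46, 33, 30, 53]
pushright(53): [46, 33, 30, 53, 53]
pushright(92): [46, 33, 30, 53, 53, 92]

Answer: 46 33 30 53 53 92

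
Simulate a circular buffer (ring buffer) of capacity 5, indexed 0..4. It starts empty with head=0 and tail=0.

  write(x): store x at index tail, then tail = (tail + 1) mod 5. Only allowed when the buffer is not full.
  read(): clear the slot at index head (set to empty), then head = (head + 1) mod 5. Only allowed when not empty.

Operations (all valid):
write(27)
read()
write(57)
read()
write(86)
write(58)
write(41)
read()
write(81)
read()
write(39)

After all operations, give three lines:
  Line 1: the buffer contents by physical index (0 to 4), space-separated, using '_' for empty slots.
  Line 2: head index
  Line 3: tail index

write(27): buf=[27 _ _ _ _], head=0, tail=1, size=1
read(): buf=[_ _ _ _ _], head=1, tail=1, size=0
write(57): buf=[_ 57 _ _ _], head=1, tail=2, size=1
read(): buf=[_ _ _ _ _], head=2, tail=2, size=0
write(86): buf=[_ _ 86 _ _], head=2, tail=3, size=1
write(58): buf=[_ _ 86 58 _], head=2, tail=4, size=2
write(41): buf=[_ _ 86 58 41], head=2, tail=0, size=3
read(): buf=[_ _ _ 58 41], head=3, tail=0, size=2
write(81): buf=[81 _ _ 58 41], head=3, tail=1, size=3
read(): buf=[81 _ _ _ 41], head=4, tail=1, size=2
write(39): buf=[81 39 _ _ 41], head=4, tail=2, size=3

Answer: 81 39 _ _ 41
4
2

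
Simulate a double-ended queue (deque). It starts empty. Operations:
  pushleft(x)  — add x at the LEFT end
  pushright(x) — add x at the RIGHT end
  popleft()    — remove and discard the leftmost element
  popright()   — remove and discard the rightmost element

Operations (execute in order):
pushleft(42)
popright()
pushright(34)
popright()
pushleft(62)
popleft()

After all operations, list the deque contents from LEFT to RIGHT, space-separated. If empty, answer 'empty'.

Answer: empty

Derivation:
pushleft(42): [42]
popright(): []
pushright(34): [34]
popright(): []
pushleft(62): [62]
popleft(): []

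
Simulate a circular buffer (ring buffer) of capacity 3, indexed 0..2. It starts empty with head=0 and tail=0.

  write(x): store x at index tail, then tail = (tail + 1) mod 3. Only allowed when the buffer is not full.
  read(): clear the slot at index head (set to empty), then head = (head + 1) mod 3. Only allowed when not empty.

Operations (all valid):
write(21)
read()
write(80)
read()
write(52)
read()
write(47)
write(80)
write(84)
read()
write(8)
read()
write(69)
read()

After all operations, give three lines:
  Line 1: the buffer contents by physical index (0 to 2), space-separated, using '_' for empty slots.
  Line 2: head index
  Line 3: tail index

write(21): buf=[21 _ _], head=0, tail=1, size=1
read(): buf=[_ _ _], head=1, tail=1, size=0
write(80): buf=[_ 80 _], head=1, tail=2, size=1
read(): buf=[_ _ _], head=2, tail=2, size=0
write(52): buf=[_ _ 52], head=2, tail=0, size=1
read(): buf=[_ _ _], head=0, tail=0, size=0
write(47): buf=[47 _ _], head=0, tail=1, size=1
write(80): buf=[47 80 _], head=0, tail=2, size=2
write(84): buf=[47 80 84], head=0, tail=0, size=3
read(): buf=[_ 80 84], head=1, tail=0, size=2
write(8): buf=[8 80 84], head=1, tail=1, size=3
read(): buf=[8 _ 84], head=2, tail=1, size=2
write(69): buf=[8 69 84], head=2, tail=2, size=3
read(): buf=[8 69 _], head=0, tail=2, size=2

Answer: 8 69 _
0
2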